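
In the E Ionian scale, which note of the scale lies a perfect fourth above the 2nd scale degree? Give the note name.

B

The scale is E F♯ G♯ A B C♯ D♯.
The 2nd scale degree is F♯; a perfect fourth above that is B — scale degree 5.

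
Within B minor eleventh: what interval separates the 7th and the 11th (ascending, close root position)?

The chord tones of Bm11 (B minor eleventh) are B, D, F#, A, C#, E.
The 7th is A and the 11th is E.
From A to E is 7 semitones, exactly the perfect fifth.

perfect fifth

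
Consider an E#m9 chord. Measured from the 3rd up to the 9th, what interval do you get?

major 7th

E#min9 (E# minor ninth) is spelled E#-G#-B#-D#-F##.
The 3rd is G# and the 9th is F##.
From G# to F## is 11 semitones, exactly the major seventh.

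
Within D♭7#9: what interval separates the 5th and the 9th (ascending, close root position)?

D♭7#9: D♭-F-A♭-C♭-E.
That puts A♭ below E.
A♭ up to E is 8 semitones, a half step wider than a perfect fifth, so the interval is augmented.

augmented fifth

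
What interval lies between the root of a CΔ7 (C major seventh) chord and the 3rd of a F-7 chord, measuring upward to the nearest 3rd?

The root of CΔ7 (C major seventh) is C; the 3rd of F-7 is Ab.
From C to Ab: 8 semitones over a sixth = minor.

m6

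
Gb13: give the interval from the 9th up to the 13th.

Spelling the chord: Gb Bb Db Fb Ab Eb.
So we need the interval from Ab up to Eb.
Counting 5 letters and 7 half steps from Ab gives a perfect fifth.

perfect fifth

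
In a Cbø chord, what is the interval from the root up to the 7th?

minor seventh

Cb half-diminished seventh: Cb-Ebb-Gbb-Bbb.
The root is Cb and the 7th is Bbb.
7 letter names make it a seventh; at 10 semitones (a half step narrower than major) the quality is minor.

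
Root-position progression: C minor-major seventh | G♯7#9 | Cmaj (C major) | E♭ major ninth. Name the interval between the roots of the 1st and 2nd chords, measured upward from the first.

A5

The roots are C and G♯.
From C to G♯: 8 semitones over a fifth = augmented.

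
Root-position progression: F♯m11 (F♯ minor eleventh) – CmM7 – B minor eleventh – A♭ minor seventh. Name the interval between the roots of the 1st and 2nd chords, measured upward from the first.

diminished 5th

The roots are F♯ and C.
5 letter names make it a fifth; at 6 semitones (a half step narrower than perfect) the quality is diminished.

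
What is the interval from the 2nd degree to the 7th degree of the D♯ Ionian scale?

M6

Spelling the D♯ Ionian scale: D♯ E♯ F𝄪 G♯ A♯ B♯ C𝄪.
That puts E♯ below C𝄪.
Counting 6 letters and 9 half steps from E♯ gives a major sixth.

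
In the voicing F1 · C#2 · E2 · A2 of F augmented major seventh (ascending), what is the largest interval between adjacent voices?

Adjacent intervals: F1→C#2 = augmented fifth; C#2→E2 = minor third; E2→A2 = perfect fourth.
The largest is F1 to C#2, an augmented fifth (8 semitones).

A5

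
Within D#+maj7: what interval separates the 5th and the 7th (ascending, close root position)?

Spelling the chord: D#, F##, A##, C##.
So we need the interval from A## up to C##.
From A## to C##: 3 semitones over a third = minor.

minor third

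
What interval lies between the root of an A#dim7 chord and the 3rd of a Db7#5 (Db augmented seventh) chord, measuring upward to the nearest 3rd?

A#dim7 has A# as its root, and Db7#5 (Db augmented seventh) has F as its 3rd.
A# up to F is 7 semitones, a whole step narrower than a major sixth, so the interval is diminished.

diminished sixth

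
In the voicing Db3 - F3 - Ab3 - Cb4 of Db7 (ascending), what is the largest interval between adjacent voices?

Adjacent intervals: Db3→F3 = major third; F3→Ab3 = minor third; Ab3→Cb4 = minor third.
The largest is Db3 to F3, a major third (4 semitones).

major third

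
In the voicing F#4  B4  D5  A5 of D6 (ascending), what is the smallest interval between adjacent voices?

Adjacent intervals: F#4→B4 = perfect fourth; B4→D5 = minor third; D5→A5 = perfect fifth.
The smallest is B4 to D5, a minor third (3 semitones).

m3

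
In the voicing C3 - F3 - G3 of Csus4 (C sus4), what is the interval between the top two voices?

major second

Those voices are F3 and G3.
From F to G is 2 semitones, exactly the major second.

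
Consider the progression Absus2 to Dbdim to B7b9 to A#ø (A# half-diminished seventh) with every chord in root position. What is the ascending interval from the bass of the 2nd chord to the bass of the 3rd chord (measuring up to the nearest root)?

The roots are Db and B.
6 letter names make it a sixth; at 10 semitones (a half step wider than major) the quality is augmented.

A6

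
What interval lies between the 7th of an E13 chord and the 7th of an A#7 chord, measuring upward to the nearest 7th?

augmented fourth

E13 has D as its 7th, and A#7 has G# as its 7th.
From D to G#: 6 semitones over a fourth = augmented.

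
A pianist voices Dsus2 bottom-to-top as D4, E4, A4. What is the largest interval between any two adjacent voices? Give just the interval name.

perfect fourth

Adjacent intervals: D4→E4 = major second; E4→A4 = perfect fourth.
The largest is E4 to A4, a perfect fourth (5 semitones).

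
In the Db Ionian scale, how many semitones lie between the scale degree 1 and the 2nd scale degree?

2

The scale is Db Eb F Gb Ab Bb C.
Db up to Eb is a major second — 2 semitones.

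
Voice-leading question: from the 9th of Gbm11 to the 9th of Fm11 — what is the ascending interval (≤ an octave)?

major seventh

The 9th of Gbm11 is Ab; the 9th of Fm11 is G.
Counting 7 letters and 11 half steps from Ab gives a major seventh.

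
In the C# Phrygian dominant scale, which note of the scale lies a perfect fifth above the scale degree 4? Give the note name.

The scale is C# D E# F# G# A B.
The scale degree 4 is F#; a perfect fifth above that is C# — scale degree 1.

C#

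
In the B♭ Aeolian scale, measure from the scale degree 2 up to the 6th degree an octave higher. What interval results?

diminished twelfth

Spelling the B♭ Aeolian scale: B♭ C D♭ E♭ F G♭ A♭.
So we need the interval from C up to G♭.
12 letter names make it a twelfth; at 18 semitones (a half step narrower than perfect) the quality is diminished.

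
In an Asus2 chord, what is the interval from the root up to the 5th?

Asus2 (A sus2): A B E.
So we need the interval from A up to E.
Counting 5 letters and 7 half steps from A gives a perfect fifth.

perfect fifth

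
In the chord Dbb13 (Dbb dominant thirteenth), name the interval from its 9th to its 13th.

perfect fifth

Spelling the chord: Dbb–Fb–Abb–Cbb–Ebb–Bbb.
9th = Ebb; 13th = Bbb.
Counting 5 letters and 7 half steps from Ebb gives a perfect fifth.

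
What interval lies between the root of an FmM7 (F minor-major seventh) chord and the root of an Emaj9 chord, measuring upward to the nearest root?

FmM7 (F minor-major seventh) has F as its root, and Emaj9 has E as its root.
From F to E is 11 semitones, exactly the major seventh.

major seventh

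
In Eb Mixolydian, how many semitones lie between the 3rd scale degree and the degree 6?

5

The scale is Eb F G Ab Bb C Db.
G up to C is a perfect fourth — 5 semitones.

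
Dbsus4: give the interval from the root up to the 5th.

perfect 5th

Spelling the chord: Db, Gb, Ab.
That puts Db below Ab.
Db up to Ab spans 5 letter names and 7 semitones — a perfect fifth.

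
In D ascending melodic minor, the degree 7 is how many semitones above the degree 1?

The scale is D E F G A B C#.
D up to C# is a major seventh — 11 semitones.

11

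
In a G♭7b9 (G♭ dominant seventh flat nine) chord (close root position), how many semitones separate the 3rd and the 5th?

3

G♭7b9 (G♭ dominant seventh flat nine) is spelled G♭ B♭ D♭ F♭ A𝄫.
B♭ to D♭ is a minor third: 3 semitones.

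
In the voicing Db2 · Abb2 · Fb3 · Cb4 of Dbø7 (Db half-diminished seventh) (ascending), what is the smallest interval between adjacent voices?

diminished 5th

Adjacent intervals: Db2→Abb2 = diminished fifth; Abb2→Fb3 = major sixth; Fb3→Cb4 = perfect fifth.
The smallest is Db2 to Abb2, a diminished fifth (6 semitones).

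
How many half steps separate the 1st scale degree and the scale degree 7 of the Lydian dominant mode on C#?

The scale is C# D# E# F## G# A# B.
C# up to B is a minor seventh — 10 semitones.

10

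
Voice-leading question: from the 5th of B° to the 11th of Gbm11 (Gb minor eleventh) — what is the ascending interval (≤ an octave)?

The 5th of B° is F; the 11th of Gbm11 (Gb minor eleventh) is Cb.
F up to Cb is 6 semitones, a half step narrower than a perfect fifth, so the interval is diminished.

diminished fifth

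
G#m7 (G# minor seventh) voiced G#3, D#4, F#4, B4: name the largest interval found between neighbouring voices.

Adjacent intervals: G#3→D#4 = perfect fifth; D#4→F#4 = minor third; F#4→B4 = perfect fourth.
The largest is G#3 to D#4, a perfect fifth (7 semitones).

perfect fifth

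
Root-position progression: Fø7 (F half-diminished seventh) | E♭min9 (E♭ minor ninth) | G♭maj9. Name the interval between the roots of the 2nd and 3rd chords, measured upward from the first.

The roots are E♭ and G♭.
From E♭ to G♭: 3 semitones over a third = minor.

minor third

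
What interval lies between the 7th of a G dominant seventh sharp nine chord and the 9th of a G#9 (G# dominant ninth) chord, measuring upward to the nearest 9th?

augmented third

G dominant seventh sharp nine has F as its 7th, and G#9 (G# dominant ninth) has A# as its 9th.
3 letter names make it a third; at 5 semitones (a half step wider than major) the quality is augmented.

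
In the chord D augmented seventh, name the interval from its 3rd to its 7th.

d5

D+7: D F# A# C.
That puts F# below C.
From F# to C: 6 semitones over a fifth = diminished.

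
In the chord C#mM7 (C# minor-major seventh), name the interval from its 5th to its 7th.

M3

C#m(maj7) (C# minor-major seventh) is spelled C#-E-G#-B#.
So we need the interval from G# up to B#.
G# up to B# spans 3 letter names and 4 semitones — a major third.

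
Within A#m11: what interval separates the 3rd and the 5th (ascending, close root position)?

major third

A# minor eleventh: A#, C#, E#, G#, B#, D#.
So we need the interval from C# up to E#.
From C# to E# is 4 semitones, exactly the major third.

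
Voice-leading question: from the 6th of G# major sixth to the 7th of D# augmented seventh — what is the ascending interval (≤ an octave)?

G# major sixth has E# as its 6th, and D# augmented seventh has C# as its 7th.
From E# to C#: 8 semitones over a sixth = minor.

minor 6th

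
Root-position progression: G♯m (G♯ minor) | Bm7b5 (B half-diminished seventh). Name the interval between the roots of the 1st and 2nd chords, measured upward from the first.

minor third

The roots are G♯ and B.
3 letter names make it a third; at 3 semitones (a half step narrower than major) the quality is minor.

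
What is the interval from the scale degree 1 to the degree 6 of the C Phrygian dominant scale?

Spelling the C Phrygian dominant scale: C Db E F G Ab Bb.
The scale degree 1 is C and the scale degree 6 is Ab.
6 letter names make it a sixth; at 8 semitones (a half step narrower than major) the quality is minor.

minor 6th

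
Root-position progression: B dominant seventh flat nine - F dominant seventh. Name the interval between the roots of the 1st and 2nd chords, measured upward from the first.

The roots are B and F.
From B to F: 6 semitones over a fifth = diminished.

diminished 5th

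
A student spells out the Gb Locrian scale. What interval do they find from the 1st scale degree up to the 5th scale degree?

The scale runs Gb Abb Bbb Cb Dbb Ebb Fb.
So we need the interval from Gb up to Dbb.
From Gb to Dbb: 6 semitones over a fifth = diminished.

diminished fifth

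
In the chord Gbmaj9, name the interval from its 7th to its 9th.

Gbmaj9: Gb, Bb, Db, F, Ab.
That puts F below Ab.
From F to Ab: 3 semitones over a third = minor.

minor third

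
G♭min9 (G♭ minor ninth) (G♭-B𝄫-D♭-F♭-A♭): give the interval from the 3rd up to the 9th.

That puts B𝄫 below A♭.
Counting 7 letters and 11 half steps from B𝄫 gives a major seventh.

major 7th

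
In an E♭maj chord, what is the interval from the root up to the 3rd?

major third

The chord tones of E♭ major are E♭, G, B♭.
That puts E♭ below G.
Counting 3 letters and 4 half steps from E♭ gives a major third.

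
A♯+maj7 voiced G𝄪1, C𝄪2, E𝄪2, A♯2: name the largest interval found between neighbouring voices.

Adjacent intervals: G𝄪1→C𝄪2 = perfect fourth; C𝄪2→E𝄪2 = major third; E𝄪2→A♯2 = diminished fourth.
The largest is G𝄪1 to C𝄪2, a perfect fourth (5 semitones).

perfect fourth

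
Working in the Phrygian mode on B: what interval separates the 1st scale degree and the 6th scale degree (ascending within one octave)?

minor sixth

B phrygian: B C D E F# G A.
1st scale degree = B; scale degree 6 = G.
From B to G: 8 semitones over a sixth = minor.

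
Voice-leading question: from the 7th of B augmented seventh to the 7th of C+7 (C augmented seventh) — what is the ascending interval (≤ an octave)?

The 7th of B augmented seventh is A; the 7th of C+7 (C augmented seventh) is Bb.
From A to Bb: 1 semitone over a second = minor.

m2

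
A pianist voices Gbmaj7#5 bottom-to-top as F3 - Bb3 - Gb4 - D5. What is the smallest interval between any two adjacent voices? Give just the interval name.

perfect fourth

Adjacent intervals: F3→Bb3 = perfect fourth; Bb3→Gb4 = minor sixth; Gb4→D5 = augmented fifth.
The smallest is F3 to Bb3, a perfect fourth (5 semitones).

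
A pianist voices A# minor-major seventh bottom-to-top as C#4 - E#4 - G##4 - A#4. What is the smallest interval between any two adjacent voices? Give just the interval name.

Adjacent intervals: C#4→E#4 = major third; E#4→G##4 = major third; G##4→A#4 = minor second.
The smallest is G##4 to A#4, a minor second (1 semitone).

minor 2nd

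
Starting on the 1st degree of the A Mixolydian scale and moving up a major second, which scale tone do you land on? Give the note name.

B

The scale is A B C♯ D E F♯ G.
The 1st degree is A; a major second above that is B — scale degree 2.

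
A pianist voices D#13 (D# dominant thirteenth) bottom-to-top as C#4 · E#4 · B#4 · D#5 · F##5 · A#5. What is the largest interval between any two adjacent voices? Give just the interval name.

Adjacent intervals: C#4→E#4 = major third; E#4→B#4 = perfect fifth; B#4→D#5 = minor third; D#5→F##5 = major third; F##5→A#5 = minor third.
The largest is E#4 to B#4, a perfect fifth (7 semitones).

perfect fifth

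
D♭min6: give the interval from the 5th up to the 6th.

major second

The chord tones of D♭ minor sixth are D♭–F♭–A♭–B♭.
So we need the interval from A♭ up to B♭.
Counting 2 letters and 2 half steps from A♭ gives a major second.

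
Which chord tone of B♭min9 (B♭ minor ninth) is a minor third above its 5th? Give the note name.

B♭ minor ninth: B♭ D♭ F A♭ C.
The 5th is F. A minor third above F is A♭.
A♭ is the chord's 7th.

Ab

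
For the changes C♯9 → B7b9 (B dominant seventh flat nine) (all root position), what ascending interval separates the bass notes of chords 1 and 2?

minor seventh

The roots are C♯ and B.
7 letter names make it a seventh; at 10 semitones (a half step narrower than major) the quality is minor.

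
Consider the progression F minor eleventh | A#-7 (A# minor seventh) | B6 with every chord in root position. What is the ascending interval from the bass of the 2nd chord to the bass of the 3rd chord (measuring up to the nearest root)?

minor 2nd

The roots are A# and B.
2 letter names make it a second; at 1 semitone (a half step narrower than major) the quality is minor.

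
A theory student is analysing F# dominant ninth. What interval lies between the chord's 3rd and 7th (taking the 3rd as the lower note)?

The chord tones of F#9 are F#–A#–C#–E–G#.
So we need the interval from A# up to E.
5 letter names make it a fifth; at 6 semitones (a half step narrower than perfect) the quality is diminished.
This 3–7 tritone is the characteristic tension at the heart of the dominant sound.

d5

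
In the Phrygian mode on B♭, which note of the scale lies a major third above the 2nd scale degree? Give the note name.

The scale is B♭ C♭ D♭ E♭ F G♭ A♭.
The 2nd scale degree is C♭; a major third above that is E♭ — scale degree 4.

Eb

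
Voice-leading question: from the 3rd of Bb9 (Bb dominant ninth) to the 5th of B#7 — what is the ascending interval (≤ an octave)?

augmented third

The 3rd of Bb9 (Bb dominant ninth) is D; the 5th of B#7 is F##.
3 letter names make it a third; at 5 semitones (a half step wider than major) the quality is augmented.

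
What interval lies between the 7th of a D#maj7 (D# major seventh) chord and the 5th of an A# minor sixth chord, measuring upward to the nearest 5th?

The 7th of D#maj7 (D# major seventh) is C##; the 5th of A# minor sixth is E#.
C## up to E# is 3 semitones, a half step narrower than a major third, so the interval is minor.

minor third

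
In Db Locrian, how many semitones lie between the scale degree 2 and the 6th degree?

The scale is Db Ebb Fb Gb Abb Bbb Cb.
Ebb up to Bbb is a perfect fifth — 7 semitones.

7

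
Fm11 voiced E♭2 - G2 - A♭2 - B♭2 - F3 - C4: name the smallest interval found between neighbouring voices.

minor second

Adjacent intervals: E♭2→G2 = major third; G2→A♭2 = minor second; A♭2→B♭2 = major second; B♭2→F3 = perfect fifth; F3→C4 = perfect fifth.
The smallest is G2 to A♭2, a minor second (1 semitone).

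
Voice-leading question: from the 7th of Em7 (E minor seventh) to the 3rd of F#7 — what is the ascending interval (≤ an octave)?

A5

Em7 (E minor seventh) has D as its 7th, and F#7 has A# as its 3rd.
From D to A#: 8 semitones over a fifth = augmented.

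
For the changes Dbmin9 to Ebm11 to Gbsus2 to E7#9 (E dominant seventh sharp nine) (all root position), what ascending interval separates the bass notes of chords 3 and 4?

augmented sixth

The roots are Gb and E.
6 letter names make it a sixth; at 10 semitones (a half step wider than major) the quality is augmented.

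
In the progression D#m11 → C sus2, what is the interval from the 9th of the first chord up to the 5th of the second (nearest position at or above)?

diminished 3rd

The 9th of D#m11 is E#; the 5th of C sus2 is G.
From E# to G: 2 semitones over a third = diminished.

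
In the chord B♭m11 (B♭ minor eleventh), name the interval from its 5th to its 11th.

minor seventh

B♭m11 is spelled B♭, D♭, F, A♭, C, E♭.
5th = F; 11th = E♭.
F up to E♭ is 10 semitones, a half step narrower than a major seventh, so the interval is minor.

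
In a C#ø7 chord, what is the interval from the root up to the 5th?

diminished fifth

C# half-diminished seventh: C#, E, G, B.
So we need the interval from C# up to G.
5 letter names make it a fifth; at 6 semitones (a half step narrower than perfect) the quality is diminished.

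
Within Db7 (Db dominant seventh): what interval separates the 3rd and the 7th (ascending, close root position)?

Db7 is spelled Db-F-Ab-Cb.
So we need the interval from F up to Cb.
F up to Cb is 6 semitones, a half step narrower than a perfect fifth, so the interval is diminished.

d5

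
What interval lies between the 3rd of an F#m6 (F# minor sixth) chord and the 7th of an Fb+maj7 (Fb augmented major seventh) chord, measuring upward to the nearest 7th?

F#m6 (F# minor sixth) has A as its 3rd, and Fb+maj7 (Fb augmented major seventh) has Eb as its 7th.
5 letter names make it a fifth; at 6 semitones (a half step narrower than perfect) the quality is diminished.

diminished fifth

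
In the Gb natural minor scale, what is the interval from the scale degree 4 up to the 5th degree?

major second

Gb natural minor: Gb Ab Bbb Cb Db Ebb Fb.
So we need the interval from Cb up to Db.
Cb up to Db spans 2 letter names and 2 semitones — a major second.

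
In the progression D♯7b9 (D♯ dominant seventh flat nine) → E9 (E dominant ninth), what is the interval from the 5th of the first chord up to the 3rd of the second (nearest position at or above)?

The 5th of D♯7b9 (D♯ dominant seventh flat nine) is A♯; the 3rd of E9 (E dominant ninth) is G♯.
7 letter names make it a seventh; at 10 semitones (a half step narrower than major) the quality is minor.

minor 7th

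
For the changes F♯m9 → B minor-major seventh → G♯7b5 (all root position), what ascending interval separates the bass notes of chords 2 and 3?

The roots are B and G♯.
From B to G♯ is 9 semitones, exactly the major sixth.

major sixth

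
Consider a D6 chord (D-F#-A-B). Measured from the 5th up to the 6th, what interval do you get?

major second

That puts A below B.
Counting 2 letters and 2 half steps from A gives a major second.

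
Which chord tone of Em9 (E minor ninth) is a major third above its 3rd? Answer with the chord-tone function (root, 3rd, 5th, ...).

Em9 is spelled E G B D F#.
The 3rd is G. A major third above G is B.
B is the chord's 5th.

5th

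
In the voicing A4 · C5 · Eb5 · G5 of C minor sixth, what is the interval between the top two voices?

M3

Those voices are Eb5 and G5.
Eb up to G spans 3 letter names and 4 semitones — a major third.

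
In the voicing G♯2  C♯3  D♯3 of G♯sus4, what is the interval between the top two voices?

Those voices are C♯3 and D♯3.
From C♯ to D♯ is 2 semitones, exactly the major second.

major second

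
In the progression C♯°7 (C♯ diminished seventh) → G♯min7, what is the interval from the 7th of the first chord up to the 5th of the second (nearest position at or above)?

augmented 3rd

The 7th of C♯°7 (C♯ diminished seventh) is B♭; the 5th of G♯min7 is D♯.
From B♭ to D♯: 5 semitones over a third = augmented.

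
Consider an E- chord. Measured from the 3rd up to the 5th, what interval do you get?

Emin: E-G-B.
That puts G below B.
From G to B is 4 semitones, exactly the major third.

M3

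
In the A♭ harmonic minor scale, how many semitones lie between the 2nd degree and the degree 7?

9

The scale is A♭ B♭ C♭ D♭ E♭ F♭ G.
B♭ up to G is a major sixth — 9 semitones.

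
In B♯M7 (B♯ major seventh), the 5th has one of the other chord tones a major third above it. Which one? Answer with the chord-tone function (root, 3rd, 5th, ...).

7th

B♯M7: B♯–D𝄪–F𝄪–A𝄪.
The 5th is F𝄪. A major third above F𝄪 is A𝄪.
A𝄪 is the chord's 7th.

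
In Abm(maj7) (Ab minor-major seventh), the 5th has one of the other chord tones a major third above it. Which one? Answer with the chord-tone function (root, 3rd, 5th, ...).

7th

AbmM7 (Ab minor-major seventh): Ab, Cb, Eb, G.
The 5th is Eb. A major third above Eb is G.
G is the chord's 7th.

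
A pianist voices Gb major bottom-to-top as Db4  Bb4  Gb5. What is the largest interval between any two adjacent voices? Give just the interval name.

Adjacent intervals: Db4→Bb4 = major sixth; Bb4→Gb5 = minor sixth.
The largest is Db4 to Bb4, a major sixth (9 semitones).

M6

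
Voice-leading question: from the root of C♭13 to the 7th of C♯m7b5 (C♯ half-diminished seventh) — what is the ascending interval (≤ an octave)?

augmented seventh

C♭13 has C♭ as its root, and C♯m7b5 (C♯ half-diminished seventh) has B as its 7th.
7 letter names make it a seventh; at 12 semitones (a half step wider than major) the quality is augmented.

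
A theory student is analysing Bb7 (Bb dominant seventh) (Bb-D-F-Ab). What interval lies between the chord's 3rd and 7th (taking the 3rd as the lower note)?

That puts D below Ab.
5 letter names make it a fifth; at 6 semitones (a half step narrower than perfect) the quality is diminished.

diminished fifth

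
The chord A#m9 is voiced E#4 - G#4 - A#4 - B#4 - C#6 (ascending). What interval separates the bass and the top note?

The outer voices are E#4 and C#6.
E# up to C# is 20 semitones, a half step narrower than a major thirteenth, so the interval is minor.

minor thirteenth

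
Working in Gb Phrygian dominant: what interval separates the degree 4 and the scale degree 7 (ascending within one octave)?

perfect 4th

Spelling Gb Phrygian dominant: Gb Abb Bb Cb Db Ebb Fb.
Degree 4 = Cb; 7th scale degree = Fb.
Counting 4 letters and 5 half steps from Cb gives a perfect fourth.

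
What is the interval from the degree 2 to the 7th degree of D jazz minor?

D melodic minor: D E F G A B C#.
That puts E below C#.
E up to C# spans 6 letter names and 9 semitones — a major sixth.

major 6th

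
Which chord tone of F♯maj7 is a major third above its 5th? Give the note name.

E#

The chord tones of F♯maj7 are F♯ A♯ C♯ E♯.
The 5th is C♯. A major third above C♯ is E♯.
E♯ is the chord's 7th.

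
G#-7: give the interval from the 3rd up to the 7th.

Spelling the chord: G#-B-D#-F#.
The 3rd is B and the 7th is F#.
Counting 5 letters and 7 half steps from B gives a perfect fifth.

perfect fifth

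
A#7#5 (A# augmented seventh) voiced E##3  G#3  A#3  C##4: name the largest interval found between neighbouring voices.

major third

Adjacent intervals: E##3→G#3 = diminished third; G#3→A#3 = major second; A#3→C##4 = major third.
The largest is A#3 to C##4, a major third (4 semitones).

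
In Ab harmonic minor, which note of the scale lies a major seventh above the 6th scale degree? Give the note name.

Eb

The scale is Ab Bb Cb Db Eb Fb G.
The 6th scale degree is Fb; a major seventh above that is Eb — scale degree 5.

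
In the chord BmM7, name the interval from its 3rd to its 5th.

major third

Bm(maj7): B D F# A#.
So we need the interval from D up to F#.
Counting 3 letters and 4 half steps from D gives a major third.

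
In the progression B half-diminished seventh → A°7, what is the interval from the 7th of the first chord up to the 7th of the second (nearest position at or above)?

diminished 7th

B half-diminished seventh has A as its 7th, and A°7 has Gb as its 7th.
A up to Gb is 9 semitones, a whole step narrower than a major seventh, so the interval is diminished.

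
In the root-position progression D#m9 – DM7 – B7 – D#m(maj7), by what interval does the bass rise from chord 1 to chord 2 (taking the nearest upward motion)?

The roots are D# and D.
From D# to D: 11 semitones over an octave = diminished.

diminished octave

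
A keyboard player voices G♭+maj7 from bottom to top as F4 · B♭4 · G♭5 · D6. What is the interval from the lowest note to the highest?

major thirteenth

The outer voices are F4 and D6.
Counting 13 letters and 21 half steps from F gives a major thirteenth.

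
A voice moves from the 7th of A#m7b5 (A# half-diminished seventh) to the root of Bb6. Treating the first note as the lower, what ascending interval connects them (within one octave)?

A#m7b5 (A# half-diminished seventh) has G# as its 7th, and Bb6 has Bb as its root.
3 letter names make it a third; at 2 semitones (a whole step narrower than major) the quality is diminished.

d3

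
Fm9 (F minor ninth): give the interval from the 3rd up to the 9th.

M7

Fm9 (F minor ninth): F–Ab–C–Eb–G.
3rd = Ab; 9th = G.
From Ab to G is 11 semitones, exactly the major seventh.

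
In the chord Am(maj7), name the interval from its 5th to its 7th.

Am(maj7) (A minor-major seventh) is spelled A-C-E-G#.
That puts E below G#.
E up to G# spans 3 letter names and 4 semitones — a major third.

major third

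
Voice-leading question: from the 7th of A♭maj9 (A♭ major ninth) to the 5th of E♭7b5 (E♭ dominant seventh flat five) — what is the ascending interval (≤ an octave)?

A♭maj9 (A♭ major ninth) has G as its 7th, and E♭7b5 (E♭ dominant seventh flat five) has B𝄫 as its 5th.
3 letter names make it a third; at 2 semitones (a whole step narrower than major) the quality is diminished.

diminished third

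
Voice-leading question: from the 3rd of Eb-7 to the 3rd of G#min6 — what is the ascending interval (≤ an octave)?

The 3rd of Eb-7 is Gb; the 3rd of G#min6 is B.
From Gb to B: 5 semitones over a third = augmented.

augmented third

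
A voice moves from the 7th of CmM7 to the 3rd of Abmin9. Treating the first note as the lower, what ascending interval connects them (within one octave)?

The 7th of CmM7 is B; the 3rd of Abmin9 is Cb.
From B to Cb: 0 semitones over a second = diminished.

d2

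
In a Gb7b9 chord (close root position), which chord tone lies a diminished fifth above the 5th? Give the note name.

Abb

Gb7b9 (Gb dominant seventh flat nine) is spelled Gb–Bb–Db–Fb–Abb.
The 5th is Db. A diminished fifth above Db is Abb.
Abb is the chord's 9th.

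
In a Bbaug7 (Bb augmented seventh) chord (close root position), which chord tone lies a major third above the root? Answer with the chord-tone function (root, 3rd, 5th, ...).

The chord tones of Bb+7 are Bb–D–F#–Ab.
The root is Bb. A major third above Bb is D.
D is the chord's 3rd.

3rd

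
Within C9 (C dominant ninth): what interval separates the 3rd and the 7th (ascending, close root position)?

diminished fifth

C9: C E G Bb D.
3rd = E; 7th = Bb.
From E to Bb: 6 semitones over a fifth = diminished.
This 3–7 tritone is the characteristic tension at the heart of the dominant sound.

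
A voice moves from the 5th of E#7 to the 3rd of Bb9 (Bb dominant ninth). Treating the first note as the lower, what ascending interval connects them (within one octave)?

The 5th of E#7 is B#; the 3rd of Bb9 (Bb dominant ninth) is D.
B# up to D is 2 semitones, a whole step narrower than a major third, so the interval is diminished.

diminished 3rd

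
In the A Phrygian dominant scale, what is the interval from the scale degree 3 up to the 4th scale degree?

minor 2nd

Spelling the A Phrygian dominant scale: A Bb C# D E F G.
So we need the interval from C# up to D.
From C# to D: 1 semitone over a second = minor.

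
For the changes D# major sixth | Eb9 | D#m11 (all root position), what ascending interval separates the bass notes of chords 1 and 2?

The roots are D# and Eb.
D# up to Eb is 0 semitones, a whole step narrower than a major second, so the interval is diminished.

d2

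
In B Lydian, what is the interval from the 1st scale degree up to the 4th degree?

The scale runs B C# D# E# F# G# A#.
So we need the interval from B up to E#.
B up to E# is 6 semitones, a half step wider than a perfect fourth, so the interval is augmented.

augmented fourth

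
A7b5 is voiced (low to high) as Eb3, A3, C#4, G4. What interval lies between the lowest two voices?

augmented fourth

Those voices are Eb3 and A3.
4 letter names make it a fourth; at 6 semitones (a half step wider than perfect) the quality is augmented.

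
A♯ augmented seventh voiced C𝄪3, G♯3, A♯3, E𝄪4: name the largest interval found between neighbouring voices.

augmented 5th

Adjacent intervals: C𝄪3→G♯3 = diminished fifth; G♯3→A♯3 = major second; A♯3→E𝄪4 = augmented fifth.
The largest is A♯3 to E𝄪4, an augmented fifth (8 semitones).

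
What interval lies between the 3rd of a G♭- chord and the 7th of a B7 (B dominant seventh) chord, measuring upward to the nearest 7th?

G♭- has B𝄫 as its 3rd, and B7 (B dominant seventh) has A as its 7th.
7 letter names make it a seventh; at 12 semitones (a half step wider than major) the quality is augmented.

augmented 7th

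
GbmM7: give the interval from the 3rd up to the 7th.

The chord tones of Gbm(maj7) (Gb minor-major seventh) are Gb-Bbb-Db-F.
That puts Bbb below F.
Bbb up to F is 8 semitones, a half step wider than a perfect fifth, so the interval is augmented.

augmented fifth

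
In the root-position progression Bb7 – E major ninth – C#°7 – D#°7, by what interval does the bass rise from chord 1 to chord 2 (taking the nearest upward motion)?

The roots are Bb and E.
Bb up to E is 6 semitones, a half step wider than a perfect fourth, so the interval is augmented.

A4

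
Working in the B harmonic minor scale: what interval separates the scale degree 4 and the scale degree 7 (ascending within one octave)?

A4

Spelling the B harmonic minor scale: B C# D E F# G A#.
The scale degree 4 is E and the 7th degree is A#.
E up to A# is 6 semitones, a half step wider than a perfect fourth, so the interval is augmented.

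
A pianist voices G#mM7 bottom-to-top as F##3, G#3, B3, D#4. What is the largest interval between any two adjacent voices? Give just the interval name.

major third

Adjacent intervals: F##3→G#3 = minor second; G#3→B3 = minor third; B3→D#4 = major third.
The largest is B3 to D#4, a major third (4 semitones).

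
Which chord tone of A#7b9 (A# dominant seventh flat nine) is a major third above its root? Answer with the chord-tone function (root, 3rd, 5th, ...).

3rd

The chord tones of A#7b9 are A#, C##, E#, G#, B.
The root is A#. A major third above A# is C##.
C## is the chord's 3rd.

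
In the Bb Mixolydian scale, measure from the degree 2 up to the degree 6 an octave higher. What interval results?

P12

Spelling the Bb Mixolydian scale: Bb C D Eb F G Ab.
Degree 2 = C; degree 6 (up an octave) = G.
From C to G is 19 semitones, exactly the perfect twelfth.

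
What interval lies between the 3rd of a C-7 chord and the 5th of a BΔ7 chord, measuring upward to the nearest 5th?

augmented second

C-7 has E♭ as its 3rd, and BΔ7 has F♯ as its 5th.
E♭ up to F♯ is 3 semitones, a half step wider than a major second, so the interval is augmented.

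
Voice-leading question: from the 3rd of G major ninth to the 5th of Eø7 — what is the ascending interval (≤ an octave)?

diminished octave

The 3rd of G major ninth is B; the 5th of Eø7 is B♭.
B up to B♭ is 11 semitones, a half step narrower than a perfect octave, so the interval is diminished.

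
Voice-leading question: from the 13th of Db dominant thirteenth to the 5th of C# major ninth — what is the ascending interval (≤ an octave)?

augmented 6th

Db dominant thirteenth has Bb as its 13th, and C# major ninth has G# as its 5th.
From Bb to G#: 10 semitones over a sixth = augmented.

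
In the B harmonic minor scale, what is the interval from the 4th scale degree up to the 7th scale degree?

augmented fourth

The scale runs B C# D E F# G A#.
4th scale degree = E; 7th scale degree = A#.
4 letter names make it a fourth; at 6 semitones (a half step wider than perfect) the quality is augmented.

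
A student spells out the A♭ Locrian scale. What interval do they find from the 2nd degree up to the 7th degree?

The scale runs A♭ B𝄫 C♭ D♭ E𝄫 F♭ G♭.
So we need the interval from B𝄫 up to G♭.
B𝄫 up to G♭ spans 6 letter names and 9 semitones — a major sixth.

M6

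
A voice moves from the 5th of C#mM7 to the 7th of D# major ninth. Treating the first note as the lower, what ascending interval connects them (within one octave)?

The 5th of C#mM7 is G#; the 7th of D# major ninth is C##.
4 letter names make it a fourth; at 6 semitones (a half step wider than perfect) the quality is augmented.

augmented fourth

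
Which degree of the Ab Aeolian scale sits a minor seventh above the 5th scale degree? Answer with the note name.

The scale is Ab Bb Cb Db Eb Fb Gb.
The 5th scale degree is Eb; a minor seventh above that is Db — scale degree 4.

Db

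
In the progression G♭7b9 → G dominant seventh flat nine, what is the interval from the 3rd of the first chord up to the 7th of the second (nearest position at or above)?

perfect fifth

The 3rd of G♭7b9 is B♭; the 7th of G dominant seventh flat nine is F.
Counting 5 letters and 7 half steps from B♭ gives a perfect fifth.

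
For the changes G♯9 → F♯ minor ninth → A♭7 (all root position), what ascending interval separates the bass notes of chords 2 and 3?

diminished third

The roots are F♯ and A♭.
From F♯ to A♭: 2 semitones over a third = diminished.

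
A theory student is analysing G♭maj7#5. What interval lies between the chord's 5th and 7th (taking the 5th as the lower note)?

The chord tones of G♭ augmented major seventh are G♭–B♭–D–F.
The 5th is D and the 7th is F.
From D to F: 3 semitones over a third = minor.

minor third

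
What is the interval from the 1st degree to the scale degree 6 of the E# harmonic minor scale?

minor 6th

The scale runs E# F## G# A# B# C# D##.
The 1st degree is E# and the 6th degree is C#.
E# up to C# is 8 semitones, a half step narrower than a major sixth, so the interval is minor.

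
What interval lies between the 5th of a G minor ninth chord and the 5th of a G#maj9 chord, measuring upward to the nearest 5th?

G minor ninth has D as its 5th, and G#maj9 has D# as its 5th.
1 letter names make it a unison; at 1 semitone (a half step wider than perfect) the quality is augmented.

A1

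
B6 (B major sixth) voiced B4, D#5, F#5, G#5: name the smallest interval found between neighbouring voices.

Adjacent intervals: B4→D#5 = major third; D#5→F#5 = minor third; F#5→G#5 = major second.
The smallest is F#5 to G#5, a major second (2 semitones).

major 2nd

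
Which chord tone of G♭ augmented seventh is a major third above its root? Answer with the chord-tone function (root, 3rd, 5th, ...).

3rd

Spelling the chord: G♭–B♭–D–F♭.
The root is G♭. A major third above G♭ is B♭.
B♭ is the chord's 3rd.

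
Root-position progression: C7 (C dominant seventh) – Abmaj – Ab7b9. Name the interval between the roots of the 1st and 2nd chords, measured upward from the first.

The roots are C and Ab.
From C to Ab: 8 semitones over a sixth = minor.

minor sixth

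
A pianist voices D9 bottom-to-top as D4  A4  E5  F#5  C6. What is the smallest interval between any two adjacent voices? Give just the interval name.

major second

Adjacent intervals: D4→A4 = perfect fifth; A4→E5 = perfect fifth; E5→F#5 = major second; F#5→C6 = diminished fifth.
The smallest is E5 to F#5, a major second (2 semitones).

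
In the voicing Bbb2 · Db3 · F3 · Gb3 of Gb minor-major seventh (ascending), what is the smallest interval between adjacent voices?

Adjacent intervals: Bbb2→Db3 = major third; Db3→F3 = major third; F3→Gb3 = minor second.
The smallest is F3 to Gb3, a minor second (1 semitone).

minor second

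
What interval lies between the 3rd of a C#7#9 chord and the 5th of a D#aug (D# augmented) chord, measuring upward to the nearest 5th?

augmented fourth

C#7#9 has E# as its 3rd, and D#aug (D# augmented) has A## as its 5th.
E# up to A## is 6 semitones, a half step wider than a perfect fourth, so the interval is augmented.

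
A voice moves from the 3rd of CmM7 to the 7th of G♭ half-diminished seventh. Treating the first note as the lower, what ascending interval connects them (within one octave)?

The 3rd of CmM7 is E♭; the 7th of G♭ half-diminished seventh is F♭.
From E♭ to F♭: 1 semitone over a second = minor.

minor 2nd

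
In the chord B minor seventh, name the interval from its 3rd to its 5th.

major 3rd

The chord tones of Bm7 are B-D-F#-A.
That puts D below F#.
From D to F# is 4 semitones, exactly the major third.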